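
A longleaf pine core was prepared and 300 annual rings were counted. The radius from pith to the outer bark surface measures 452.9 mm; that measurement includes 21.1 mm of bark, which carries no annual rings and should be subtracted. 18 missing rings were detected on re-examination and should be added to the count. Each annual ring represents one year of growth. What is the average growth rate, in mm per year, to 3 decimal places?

1.358 mm per year

True annual ring count = 300 + 18 = 318.
Net length = 452.9 − 21.1 = 431.8 mm.
431.8 mm over 318 years gives 431.8 / 318 ≈ 1.358 mm per year.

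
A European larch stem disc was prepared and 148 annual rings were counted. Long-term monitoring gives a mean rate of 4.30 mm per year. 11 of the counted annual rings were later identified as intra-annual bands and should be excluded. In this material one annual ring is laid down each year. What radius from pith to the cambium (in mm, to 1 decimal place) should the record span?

After corrections the count is 148 − 11 = 137 annual rings.
137 years at 4.30 mm/year gives 4.30 × 137 = 589.1 mm.

589.1 mm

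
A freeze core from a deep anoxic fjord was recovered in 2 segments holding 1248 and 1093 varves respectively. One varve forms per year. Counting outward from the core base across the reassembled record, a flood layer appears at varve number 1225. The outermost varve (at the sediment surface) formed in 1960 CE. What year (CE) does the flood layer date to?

844 CE

Total varves = 1248 + 1093 = 2341.
2341 − 1225 = 1116 varves lie beyond the flood layer toward the sediment surface.
The varve at the sediment surface is 1960 CE, so the flood layer dates to 1960 − 1116 = 844 CE.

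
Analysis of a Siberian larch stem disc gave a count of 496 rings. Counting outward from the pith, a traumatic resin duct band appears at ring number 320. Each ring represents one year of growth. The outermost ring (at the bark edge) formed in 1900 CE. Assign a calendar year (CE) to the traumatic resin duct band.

The traumatic resin duct band sits at ring 320 from the pith, so 496 − 320 = 176 rings formed after it.
1900 − 176 = 1724 CE.

1724 CE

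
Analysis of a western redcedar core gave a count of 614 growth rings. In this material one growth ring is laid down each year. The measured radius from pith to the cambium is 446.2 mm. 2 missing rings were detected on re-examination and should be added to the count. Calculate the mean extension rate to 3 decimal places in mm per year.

Correcting the raw count gives 614 + 2 = 616 true growth rings.
Extension rate ≈ 446.2 / 616 = 0.724 mm per year.

0.724 mm per year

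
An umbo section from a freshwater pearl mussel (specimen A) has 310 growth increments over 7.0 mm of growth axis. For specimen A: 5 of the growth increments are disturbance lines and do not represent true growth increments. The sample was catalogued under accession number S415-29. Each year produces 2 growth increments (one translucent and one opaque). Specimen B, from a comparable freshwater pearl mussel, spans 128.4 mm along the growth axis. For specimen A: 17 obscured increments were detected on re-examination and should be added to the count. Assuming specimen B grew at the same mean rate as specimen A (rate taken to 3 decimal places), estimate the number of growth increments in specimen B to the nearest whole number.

5972 growth increments

Specimen A: adjusted count: 310 − 5 + 17 = 322 growth increments.
Specimen A: with 2 growth increments per year, 322 / 2 = 161 years.
A: Extension rate ≈ 7.0 / 161 = 0.043 mm/yr.
For B, 128.4 / 0.043 = 2986.05 years; at 2 growth increments per year that is 2986.05 × 2 ≈ 5972 growth increments.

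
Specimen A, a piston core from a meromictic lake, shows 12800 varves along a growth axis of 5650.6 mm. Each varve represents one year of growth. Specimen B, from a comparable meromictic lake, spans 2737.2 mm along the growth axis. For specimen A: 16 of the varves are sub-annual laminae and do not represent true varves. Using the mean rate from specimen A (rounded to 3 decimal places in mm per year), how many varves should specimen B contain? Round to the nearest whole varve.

Specimen A: after corrections the count is 12800 − 16 = 12784 varves.
A: Extension rate ≈ 5650.6 / 12784 = 0.442 mm/year.
For B, 2737.2 / 0.442 = 6192.76 years ≈ 6193 varves.

6193 varves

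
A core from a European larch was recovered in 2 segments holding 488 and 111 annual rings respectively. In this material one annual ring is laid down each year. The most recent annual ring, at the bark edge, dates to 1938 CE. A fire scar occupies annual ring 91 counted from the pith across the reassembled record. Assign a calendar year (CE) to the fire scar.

Total annual rings = 488 + 111 = 599.
599 − 91 = 508 annual rings lie beyond the fire scar toward the bark edge.
1938 − 508 = 1430 CE.

1430 CE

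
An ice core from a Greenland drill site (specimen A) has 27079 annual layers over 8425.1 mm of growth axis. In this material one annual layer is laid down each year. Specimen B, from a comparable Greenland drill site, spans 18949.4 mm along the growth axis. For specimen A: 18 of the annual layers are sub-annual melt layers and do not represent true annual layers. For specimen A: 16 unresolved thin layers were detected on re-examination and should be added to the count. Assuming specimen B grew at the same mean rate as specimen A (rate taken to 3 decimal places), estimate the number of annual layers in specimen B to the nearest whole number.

60931 annual layers

Specimen A: true annual layer count = 27079 − 18 + 16 = 27077.
A: Extension rate ≈ 8425.1 / 27077 = 0.311 mm per year.
B spans 18949.4 / 0.311 = 60930.55 years ≈ 60931 annual layers.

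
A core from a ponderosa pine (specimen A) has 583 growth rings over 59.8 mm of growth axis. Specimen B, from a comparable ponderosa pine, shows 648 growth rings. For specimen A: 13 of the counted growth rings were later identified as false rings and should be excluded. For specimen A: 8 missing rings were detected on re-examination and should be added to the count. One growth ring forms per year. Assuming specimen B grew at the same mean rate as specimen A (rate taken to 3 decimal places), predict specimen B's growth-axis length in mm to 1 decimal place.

Specimen A: after corrections the count is 583 − 13 + 8 = 578 growth rings.
A: Mean rate = 59.8 mm / 578 years ≈ 0.103 mm per year.
For B, 0.103 mm/year × 648 years = 66.7 mm.

66.7 mm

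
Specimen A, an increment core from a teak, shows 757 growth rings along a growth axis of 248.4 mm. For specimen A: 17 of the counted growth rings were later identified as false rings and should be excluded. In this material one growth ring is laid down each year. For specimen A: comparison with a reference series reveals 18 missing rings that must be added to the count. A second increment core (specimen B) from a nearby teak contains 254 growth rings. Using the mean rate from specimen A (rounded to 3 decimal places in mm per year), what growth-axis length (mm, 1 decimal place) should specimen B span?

83.3 mm

Specimen A: after corrections the count is 757 − 17 + 18 = 758 growth rings.
A: Mean rate = 248.4 mm / 758 years ≈ 0.328 mm/year.
Length of B = 0.328 × 254 = 83.3 mm.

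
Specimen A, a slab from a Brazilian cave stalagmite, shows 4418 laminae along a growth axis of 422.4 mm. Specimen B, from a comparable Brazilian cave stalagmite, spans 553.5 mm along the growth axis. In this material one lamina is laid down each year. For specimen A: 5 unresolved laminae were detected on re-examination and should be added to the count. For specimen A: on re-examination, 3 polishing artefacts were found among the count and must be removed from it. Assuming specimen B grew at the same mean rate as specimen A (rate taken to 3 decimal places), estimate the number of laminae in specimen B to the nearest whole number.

5766 laminae

Specimen A: correcting the raw count gives 4418 − 3 + 5 = 4420 true laminae.
A: Mean rate = 422.4 mm / 4420 years ≈ 0.096 mm/yr.
Specimen B: 553.5 mm / 0.096 mm per year = 5765.62 years ≈ 5766 laminae.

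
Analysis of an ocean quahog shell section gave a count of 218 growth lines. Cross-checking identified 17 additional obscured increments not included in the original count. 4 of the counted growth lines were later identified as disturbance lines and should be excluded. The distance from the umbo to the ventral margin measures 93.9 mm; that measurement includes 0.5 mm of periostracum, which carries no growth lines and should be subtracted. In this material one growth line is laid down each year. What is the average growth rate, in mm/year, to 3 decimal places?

Adjusted count: 218 − 4 + 17 = 231 growth lines.
The growth record spans 93.9 − 0.5 = 93.4 mm.
Mean rate = 93.4 mm / 231 years ≈ 0.404 mm/year.

0.404 mm/year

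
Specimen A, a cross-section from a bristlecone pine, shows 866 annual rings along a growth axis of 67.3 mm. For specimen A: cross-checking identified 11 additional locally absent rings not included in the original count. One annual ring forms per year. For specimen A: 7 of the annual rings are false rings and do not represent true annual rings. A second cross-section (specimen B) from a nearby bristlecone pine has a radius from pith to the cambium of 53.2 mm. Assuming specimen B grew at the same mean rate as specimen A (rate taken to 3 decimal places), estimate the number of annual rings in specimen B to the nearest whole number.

Specimen A: correcting the raw count gives 866 − 7 + 11 = 870 true annual rings.
A: Mean rate = 67.3 mm / 870 years ≈ 0.077 mm/year.
B spans 53.2 / 0.077 = 690.91 years ≈ 691 annual rings.

691 annual rings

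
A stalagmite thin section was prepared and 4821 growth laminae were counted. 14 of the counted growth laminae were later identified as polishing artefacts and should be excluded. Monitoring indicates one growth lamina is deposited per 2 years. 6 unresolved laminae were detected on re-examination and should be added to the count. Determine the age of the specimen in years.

Adjusted count: 4821 − 14 + 6 = 4813 growth laminae.
Multiplying by 2 years per growth lamina: 4813 × 2 = 9626 years.

9626 years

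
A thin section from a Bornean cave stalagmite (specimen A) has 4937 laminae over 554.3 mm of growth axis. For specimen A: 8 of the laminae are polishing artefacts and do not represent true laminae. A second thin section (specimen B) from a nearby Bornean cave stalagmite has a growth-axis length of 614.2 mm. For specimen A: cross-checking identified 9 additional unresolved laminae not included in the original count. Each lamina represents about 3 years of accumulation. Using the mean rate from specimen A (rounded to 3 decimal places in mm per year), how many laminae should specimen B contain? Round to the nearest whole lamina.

5533 laminae

Specimen A: true lamina count = 4937 − 8 + 9 = 4938.
Specimen A: multiplying by 3 years per lamina: 4938 × 3 = 14814 years.
A: 554.3 mm over 14814 years gives 554.3 / 14814 ≈ 0.037 mm/year.
B spans 614.2 / 0.037 = 16600.00 years; at 3 years per lamina that is 16600.00 / 3 ≈ 5533 laminae.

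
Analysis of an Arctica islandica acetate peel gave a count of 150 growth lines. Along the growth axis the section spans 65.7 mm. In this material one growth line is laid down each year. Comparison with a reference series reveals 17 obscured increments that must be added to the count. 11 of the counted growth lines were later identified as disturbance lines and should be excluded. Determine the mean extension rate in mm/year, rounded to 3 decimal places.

Adjusted count: 150 − 11 + 17 = 156 growth lines.
65.7 mm over 156 years gives 65.7 / 156 ≈ 0.421 mm/year.

0.421 mm/year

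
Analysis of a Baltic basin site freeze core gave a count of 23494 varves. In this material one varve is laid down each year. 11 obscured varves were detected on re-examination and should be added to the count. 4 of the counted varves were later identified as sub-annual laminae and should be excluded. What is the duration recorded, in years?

23501 years

Adjusted count: 23494 − 4 + 11 = 23501 varves.
With a one-to-one varve periodicity this is 23501 years.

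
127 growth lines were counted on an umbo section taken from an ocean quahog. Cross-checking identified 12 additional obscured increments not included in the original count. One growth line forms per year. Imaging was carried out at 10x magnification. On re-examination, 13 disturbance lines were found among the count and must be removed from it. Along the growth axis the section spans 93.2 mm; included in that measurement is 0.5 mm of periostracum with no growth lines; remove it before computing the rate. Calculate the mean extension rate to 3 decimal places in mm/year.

0.736 mm/year

True growth line count = 127 − 13 + 12 = 126.
Removing the 0.5 mm offcut leaves 93.2 − 0.5 = 92.7 mm.
Mean rate = 92.7 mm / 126 years ≈ 0.736 mm/year.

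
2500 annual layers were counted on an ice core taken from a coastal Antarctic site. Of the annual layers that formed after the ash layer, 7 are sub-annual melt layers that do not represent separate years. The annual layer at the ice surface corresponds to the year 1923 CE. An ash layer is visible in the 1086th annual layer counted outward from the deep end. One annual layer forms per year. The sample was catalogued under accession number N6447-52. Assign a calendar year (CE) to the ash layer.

516 CE

Between annual layer 1086 and the ice surface there are 2500 − 1086 = 1414 annual layers.
Excluding 7 false annual layers: 1414 − 7 = 1407.
1923 − 1407 = 516 CE.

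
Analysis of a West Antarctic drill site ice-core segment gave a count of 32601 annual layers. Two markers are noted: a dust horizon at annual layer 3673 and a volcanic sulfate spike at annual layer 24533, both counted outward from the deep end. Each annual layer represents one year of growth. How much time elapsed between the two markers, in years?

20860 years

24533 − 3673 = 20860 annual layers lie between the two events.
That is 20860 years at one annual layer per year.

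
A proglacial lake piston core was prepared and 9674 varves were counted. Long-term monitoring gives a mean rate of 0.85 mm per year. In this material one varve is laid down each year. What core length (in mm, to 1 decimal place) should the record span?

The record spans 9674 years at 0.85 mm per year.
9674 years at 0.85 mm/year gives 0.85 × 9674 = 8222.9 mm.

8222.9 mm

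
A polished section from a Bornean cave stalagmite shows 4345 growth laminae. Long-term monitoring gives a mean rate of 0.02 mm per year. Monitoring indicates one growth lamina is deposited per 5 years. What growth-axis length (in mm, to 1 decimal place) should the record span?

434.5 mm

Multiplying by 5 years per growth lamina: 4345 × 5 = 21725 years.
Length ≈ 0.02 × 21725 = 434.5 mm.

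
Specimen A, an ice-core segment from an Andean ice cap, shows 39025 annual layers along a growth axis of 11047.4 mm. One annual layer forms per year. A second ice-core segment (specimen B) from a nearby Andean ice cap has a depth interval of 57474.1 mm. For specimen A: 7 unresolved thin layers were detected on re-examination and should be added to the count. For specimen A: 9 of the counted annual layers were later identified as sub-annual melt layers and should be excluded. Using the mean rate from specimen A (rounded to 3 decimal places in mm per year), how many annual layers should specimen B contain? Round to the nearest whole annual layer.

Specimen A: correcting the raw count gives 39025 − 9 + 7 = 39023 true annual layers.
A: Extension rate ≈ 11047.4 / 39023 = 0.283 mm/yr.
B spans 57474.1 / 0.283 = 203088.69 years ≈ 203089 annual layers.

203089 annual layers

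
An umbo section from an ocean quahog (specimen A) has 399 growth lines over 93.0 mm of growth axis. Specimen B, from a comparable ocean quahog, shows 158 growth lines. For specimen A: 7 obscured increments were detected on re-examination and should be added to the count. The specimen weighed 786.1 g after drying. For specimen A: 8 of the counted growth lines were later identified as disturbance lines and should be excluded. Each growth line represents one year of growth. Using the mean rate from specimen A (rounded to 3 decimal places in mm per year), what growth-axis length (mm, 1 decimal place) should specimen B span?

37.0 mm

Specimen A: after corrections the count is 399 − 8 + 7 = 398 growth lines.
A: Mean rate = 93.0 mm / 398 years ≈ 0.234 mm/yr.
Length of B = 0.234 × 158 = 37.0 mm.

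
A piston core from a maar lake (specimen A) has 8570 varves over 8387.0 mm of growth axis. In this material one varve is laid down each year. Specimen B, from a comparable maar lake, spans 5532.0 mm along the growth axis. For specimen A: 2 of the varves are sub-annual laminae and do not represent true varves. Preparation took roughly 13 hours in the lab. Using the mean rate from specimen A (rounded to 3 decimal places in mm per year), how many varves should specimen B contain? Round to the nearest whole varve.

5651 varves

Specimen A: true varve count = 8570 − 2 = 8568.
A: Extension rate ≈ 8387.0 / 8568 = 0.979 mm/yr.
B spans 5532.0 / 0.979 = 5650.66 years ≈ 5651 varves.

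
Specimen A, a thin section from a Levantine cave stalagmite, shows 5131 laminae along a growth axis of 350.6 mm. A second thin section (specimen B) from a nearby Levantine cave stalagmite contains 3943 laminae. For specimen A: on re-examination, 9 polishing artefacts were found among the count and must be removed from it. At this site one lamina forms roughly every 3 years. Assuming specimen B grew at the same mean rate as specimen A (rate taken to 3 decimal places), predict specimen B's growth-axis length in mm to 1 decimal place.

272.1 mm

Specimen A: after corrections the count is 5131 − 9 = 5122 laminae.
Specimen A: multiplying by 3 years per lamina: 5122 × 3 = 15366 years.
A: 350.6 mm over 15366 years gives 350.6 / 15366 ≈ 0.023 mm/yr.
Specimen B: at 3 years per lamina, 3943 × 3 = 11829 years. Length of B = 0.023 × 11829 = 272.1 mm.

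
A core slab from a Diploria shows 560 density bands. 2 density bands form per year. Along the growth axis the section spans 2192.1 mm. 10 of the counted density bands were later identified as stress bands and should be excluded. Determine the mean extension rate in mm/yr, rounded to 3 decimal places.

True density band count = 560 − 10 = 550.
550 density bands at 2 per year is 550 / 2 = 275 years.
Extension rate ≈ 2192.1 / 275 = 7.971 mm/yr.

7.971 mm/yr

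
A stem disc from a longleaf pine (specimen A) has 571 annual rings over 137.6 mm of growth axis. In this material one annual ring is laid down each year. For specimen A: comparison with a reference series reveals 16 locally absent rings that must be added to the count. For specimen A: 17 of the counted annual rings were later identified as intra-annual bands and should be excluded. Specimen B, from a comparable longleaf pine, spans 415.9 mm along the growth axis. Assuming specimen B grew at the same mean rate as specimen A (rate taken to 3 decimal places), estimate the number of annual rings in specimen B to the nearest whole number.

1726 annual rings

Specimen A: adjusted count: 571 − 17 + 16 = 570 annual rings.
A: Extension rate ≈ 137.6 / 570 = 0.241 mm per year.
Specimen B: 415.9 mm / 0.241 mm per year = 1725.73 years ≈ 1726 annual rings.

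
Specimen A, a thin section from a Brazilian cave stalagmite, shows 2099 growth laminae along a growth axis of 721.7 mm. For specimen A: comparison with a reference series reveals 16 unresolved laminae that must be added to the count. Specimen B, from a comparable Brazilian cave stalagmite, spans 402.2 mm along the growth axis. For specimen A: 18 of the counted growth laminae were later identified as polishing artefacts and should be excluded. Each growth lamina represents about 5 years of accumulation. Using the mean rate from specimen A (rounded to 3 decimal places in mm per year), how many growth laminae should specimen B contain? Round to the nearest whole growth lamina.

Specimen A: correcting the raw count gives 2099 − 18 + 16 = 2097 true growth laminae.
Specimen A: 2097 growth laminae at 5 years each span 2097 × 5 = 10485 years.
A: Mean rate = 721.7 mm / 10485 years ≈ 0.069 mm/yr.
For B, 402.2 / 0.069 = 5828.99 years; at 5 years per growth lamina that is 5828.99 / 5 ≈ 1166 growth laminae.

1166 growth laminae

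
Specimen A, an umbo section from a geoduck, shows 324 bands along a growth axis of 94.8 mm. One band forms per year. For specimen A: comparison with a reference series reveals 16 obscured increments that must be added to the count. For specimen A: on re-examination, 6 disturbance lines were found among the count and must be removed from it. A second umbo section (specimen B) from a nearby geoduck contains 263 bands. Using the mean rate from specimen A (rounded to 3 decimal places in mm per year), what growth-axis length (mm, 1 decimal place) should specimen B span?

Specimen A: adjusted count: 324 − 6 + 16 = 334 bands.
A: Mean rate = 94.8 mm / 334 years ≈ 0.284 mm/yr.
For B, 0.284 mm/year × 263 years = 74.7 mm.

74.7 mm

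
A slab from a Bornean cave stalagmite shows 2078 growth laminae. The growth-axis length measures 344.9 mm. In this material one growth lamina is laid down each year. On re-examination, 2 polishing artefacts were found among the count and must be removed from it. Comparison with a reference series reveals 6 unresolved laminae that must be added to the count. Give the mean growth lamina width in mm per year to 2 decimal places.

0.17 mm per year

Correcting the raw count gives 2078 − 2 + 6 = 2082 true growth laminae.
344.9 mm over 2082 years gives 344.9 / 2082 ≈ 0.17 mm per year.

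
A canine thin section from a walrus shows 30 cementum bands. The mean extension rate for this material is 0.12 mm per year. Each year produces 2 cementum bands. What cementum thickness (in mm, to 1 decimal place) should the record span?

1.8 mm

With 2 cementum bands per year, 30 / 2 = 15 years.
Predicted length = 0.12 mm/year × 15 years = 1.8 mm.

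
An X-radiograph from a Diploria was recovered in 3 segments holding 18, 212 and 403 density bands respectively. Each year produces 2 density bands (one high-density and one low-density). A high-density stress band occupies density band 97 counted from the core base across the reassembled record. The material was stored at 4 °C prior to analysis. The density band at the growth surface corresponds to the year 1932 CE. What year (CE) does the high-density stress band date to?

1664 CE

Total density bands = 18 + 212 + 403 = 633.
Between density band 97 and the growth surface there are 633 − 97 = 536 density bands.
536 density bands at 2 per year is 536 / 2 = 268 years.
Counting back 268 years from 1932 CE places the high-density stress band in 1932 − 268 = 1664 CE.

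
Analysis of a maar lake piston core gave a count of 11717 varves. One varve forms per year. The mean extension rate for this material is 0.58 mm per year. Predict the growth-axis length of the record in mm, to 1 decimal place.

11717 years of growth are recorded.
11717 years at 0.58 mm/year gives 0.58 × 11717 = 6795.9 mm.

6795.9 mm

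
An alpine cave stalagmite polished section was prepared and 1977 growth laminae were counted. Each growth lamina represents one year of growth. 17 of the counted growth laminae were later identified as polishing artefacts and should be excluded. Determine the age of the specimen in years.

1960 years

After corrections the count is 1977 − 17 = 1960 growth laminae.
With a one-to-one growth lamina periodicity this is 1960 years.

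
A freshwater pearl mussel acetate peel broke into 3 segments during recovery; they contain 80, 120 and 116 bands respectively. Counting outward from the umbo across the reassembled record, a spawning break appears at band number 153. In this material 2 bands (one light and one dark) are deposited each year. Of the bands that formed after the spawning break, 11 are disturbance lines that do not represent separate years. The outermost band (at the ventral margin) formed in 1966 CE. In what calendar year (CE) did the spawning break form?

1890 CE

Total bands = 80 + 120 + 116 = 316.
The spawning break sits at band 153 from the umbo, so 316 − 153 = 163 bands formed after it.
163 − 11 false = 152 true bands after the spawning break.
With 2 bands per year, 152 / 2 = 76 years.
1966 − 76 = 1890 CE.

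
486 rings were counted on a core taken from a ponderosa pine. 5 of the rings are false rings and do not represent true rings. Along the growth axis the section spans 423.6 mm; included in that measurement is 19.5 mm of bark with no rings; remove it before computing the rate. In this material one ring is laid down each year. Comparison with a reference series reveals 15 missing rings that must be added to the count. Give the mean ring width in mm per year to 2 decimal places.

Adjusted count: 486 − 5 + 15 = 496 rings.
The growth record spans 423.6 − 19.5 = 404.1 mm.
Mean rate = 404.1 mm / 496 years ≈ 0.81 mm per year.

0.81 mm per year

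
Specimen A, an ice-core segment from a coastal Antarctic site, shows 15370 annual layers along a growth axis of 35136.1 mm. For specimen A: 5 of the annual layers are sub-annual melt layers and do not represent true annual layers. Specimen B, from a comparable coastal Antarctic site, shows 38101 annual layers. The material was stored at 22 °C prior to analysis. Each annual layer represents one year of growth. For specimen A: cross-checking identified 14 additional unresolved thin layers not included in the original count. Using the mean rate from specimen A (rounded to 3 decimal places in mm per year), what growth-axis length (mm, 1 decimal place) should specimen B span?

Specimen A: true annual layer count = 15370 − 5 + 14 = 15379.
A: Mean rate = 35136.1 mm / 15379 years ≈ 2.285 mm per year.
B's length ≈ 2.285 × 38101 = 87060.8 mm.

87060.8 mm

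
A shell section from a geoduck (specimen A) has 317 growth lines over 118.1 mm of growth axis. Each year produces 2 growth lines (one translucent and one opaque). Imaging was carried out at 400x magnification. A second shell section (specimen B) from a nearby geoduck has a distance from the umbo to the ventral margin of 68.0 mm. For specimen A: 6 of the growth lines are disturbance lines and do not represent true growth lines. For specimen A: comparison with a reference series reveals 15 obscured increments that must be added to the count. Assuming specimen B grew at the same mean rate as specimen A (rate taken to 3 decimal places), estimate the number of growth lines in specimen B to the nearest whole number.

188 growth lines

Specimen A: after corrections the count is 317 − 6 + 15 = 326 growth lines.
Specimen A: with 2 growth lines per year, 326 / 2 = 163 years.
A: 118.1 mm over 163 years gives 118.1 / 163 ≈ 0.725 mm per year.
Specimen B: 68.0 mm / 0.725 mm per year = 93.79 years; at 2 growth lines per year that is 93.79 × 2 ≈ 188 growth lines.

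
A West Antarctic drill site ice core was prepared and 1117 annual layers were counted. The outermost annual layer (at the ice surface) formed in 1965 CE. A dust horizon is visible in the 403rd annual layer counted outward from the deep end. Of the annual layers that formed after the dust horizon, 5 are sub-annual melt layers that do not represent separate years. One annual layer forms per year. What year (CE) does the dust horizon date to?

1256 CE

Between annual layer 403 and the ice surface there are 1117 − 403 = 714 annual layers.
Excluding 5 false annual layers: 714 − 5 = 709.
1965 − 709 = 1256 CE.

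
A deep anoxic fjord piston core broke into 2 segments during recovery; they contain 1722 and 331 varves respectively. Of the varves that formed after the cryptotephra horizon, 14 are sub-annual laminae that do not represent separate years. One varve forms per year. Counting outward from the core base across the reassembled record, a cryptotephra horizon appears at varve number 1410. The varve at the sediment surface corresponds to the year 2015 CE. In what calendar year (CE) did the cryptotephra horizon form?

Total varves = 1722 + 331 = 2053.
2053 − 1410 = 643 varves lie beyond the cryptotephra horizon toward the sediment surface.
Excluding 14 false varves: 643 − 14 = 629.
Counting back 629 years from 2015 CE places the cryptotephra horizon in 2015 − 629 = 1386 CE.

1386 CE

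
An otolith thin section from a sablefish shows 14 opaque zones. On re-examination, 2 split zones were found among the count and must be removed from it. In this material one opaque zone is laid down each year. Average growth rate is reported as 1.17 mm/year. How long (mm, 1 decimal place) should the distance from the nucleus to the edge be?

True opaque zone count = 14 − 2 = 12.
Predicted length = 1.17 mm/year × 12 years = 14.0 mm.

14.0 mm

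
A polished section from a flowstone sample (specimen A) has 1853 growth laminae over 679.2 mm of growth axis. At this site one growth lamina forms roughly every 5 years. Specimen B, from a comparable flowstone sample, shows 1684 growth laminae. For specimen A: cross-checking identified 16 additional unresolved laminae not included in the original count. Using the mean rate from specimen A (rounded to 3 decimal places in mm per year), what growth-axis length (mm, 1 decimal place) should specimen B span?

614.7 mm

Specimen A: true growth lamina count = 1853 + 16 = 1869.
Specimen A: 1869 growth laminae at 5 years each span 1869 × 5 = 9345 years.
A: 679.2 mm over 9345 years gives 679.2 / 9345 ≈ 0.073 mm per year.
Specimen B: 1684 growth laminae at 5 years each span 1684 × 5 = 8420 years. B's length ≈ 0.073 × 8420 = 614.7 mm.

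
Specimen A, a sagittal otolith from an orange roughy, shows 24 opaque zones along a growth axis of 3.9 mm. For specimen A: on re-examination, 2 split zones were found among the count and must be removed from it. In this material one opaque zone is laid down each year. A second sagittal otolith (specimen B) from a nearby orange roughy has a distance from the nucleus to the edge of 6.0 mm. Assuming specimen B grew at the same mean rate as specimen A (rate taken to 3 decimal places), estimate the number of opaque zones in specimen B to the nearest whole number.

34 opaque zones

Specimen A: adjusted count: 24 − 2 = 22 opaque zones.
A: 3.9 mm over 22 years gives 3.9 / 22 ≈ 0.177 mm per year.
For B, 6.0 / 0.177 = 33.90 years ≈ 34 opaque zones.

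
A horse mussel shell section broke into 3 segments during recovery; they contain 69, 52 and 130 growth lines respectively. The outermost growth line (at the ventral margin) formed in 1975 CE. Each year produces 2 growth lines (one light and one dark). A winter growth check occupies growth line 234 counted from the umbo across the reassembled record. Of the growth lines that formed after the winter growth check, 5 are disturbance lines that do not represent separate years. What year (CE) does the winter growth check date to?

Total growth lines = 69 + 52 + 130 = 251.
251 − 234 = 17 growth lines lie beyond the winter growth check toward the ventral margin.
17 − 5 false = 12 true growth lines after the winter growth check.
With 2 growth lines per year, 12 / 2 = 6 years.
The growth line at the ventral margin is 1975 CE, so the winter growth check dates to 1975 − 6 = 1969 CE.

1969 CE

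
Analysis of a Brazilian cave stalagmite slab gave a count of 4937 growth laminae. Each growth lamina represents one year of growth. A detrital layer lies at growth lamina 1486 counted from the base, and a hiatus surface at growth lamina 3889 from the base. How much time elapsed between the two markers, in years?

The two markers are separated by 3889 − 1486 = 2403 growth laminae.
One growth lamina per year makes the interval 2403 years.

2403 yr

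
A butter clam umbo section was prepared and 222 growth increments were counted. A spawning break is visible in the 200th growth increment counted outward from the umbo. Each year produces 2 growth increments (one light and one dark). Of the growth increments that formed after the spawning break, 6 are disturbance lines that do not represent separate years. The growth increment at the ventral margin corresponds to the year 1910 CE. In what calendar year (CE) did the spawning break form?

1902 CE

The spawning break sits at growth increment 200 from the umbo, so 222 − 200 = 22 growth increments formed after it.
Excluding 6 false growth increments: 22 − 6 = 16.
Dividing by 2 growth increments per year: 16 / 2 = 8 years.
The growth increment at the ventral margin is 1910 CE, so the spawning break dates to 1910 − 8 = 1902 CE.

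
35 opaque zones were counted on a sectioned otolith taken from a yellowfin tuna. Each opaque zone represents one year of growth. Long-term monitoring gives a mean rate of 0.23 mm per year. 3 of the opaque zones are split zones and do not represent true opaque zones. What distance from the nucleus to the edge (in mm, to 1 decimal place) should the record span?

After corrections the count is 35 − 3 = 32 opaque zones.
Predicted length = 0.23 mm/year × 32 years = 7.4 mm.

7.4 mm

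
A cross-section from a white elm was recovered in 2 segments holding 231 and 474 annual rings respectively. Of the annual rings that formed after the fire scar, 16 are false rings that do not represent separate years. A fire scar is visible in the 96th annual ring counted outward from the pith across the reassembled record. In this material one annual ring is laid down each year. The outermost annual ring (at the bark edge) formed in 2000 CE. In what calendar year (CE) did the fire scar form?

Total annual rings = 231 + 474 = 705.
Between annual ring 96 and the bark edge there are 705 − 96 = 609 annual rings.
609 − 16 false = 593 true annual rings after the fire scar.
Counting back 593 years from 2000 CE places the fire scar in 2000 − 593 = 1407 CE.

1407 CE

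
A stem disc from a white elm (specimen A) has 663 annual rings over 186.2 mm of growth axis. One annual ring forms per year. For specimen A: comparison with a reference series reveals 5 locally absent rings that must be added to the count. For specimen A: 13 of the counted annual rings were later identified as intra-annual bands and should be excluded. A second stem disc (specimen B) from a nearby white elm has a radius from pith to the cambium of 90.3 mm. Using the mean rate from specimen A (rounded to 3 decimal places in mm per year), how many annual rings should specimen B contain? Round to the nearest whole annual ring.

318 annual rings

Specimen A: adjusted count: 663 − 13 + 5 = 655 annual rings.
A: Extension rate ≈ 186.2 / 655 = 0.284 mm per year.
B spans 90.3 / 0.284 = 317.96 years ≈ 318 annual rings.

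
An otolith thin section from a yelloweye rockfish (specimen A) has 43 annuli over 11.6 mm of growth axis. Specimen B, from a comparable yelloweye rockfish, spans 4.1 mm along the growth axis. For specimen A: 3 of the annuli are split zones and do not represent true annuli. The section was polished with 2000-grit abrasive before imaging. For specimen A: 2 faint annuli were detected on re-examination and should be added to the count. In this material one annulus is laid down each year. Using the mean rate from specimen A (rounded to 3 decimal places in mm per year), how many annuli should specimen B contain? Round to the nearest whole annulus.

15 annuli

Specimen A: after corrections the count is 43 − 3 + 2 = 42 annuli.
A: Extension rate ≈ 11.6 / 42 = 0.276 mm/year.
B spans 4.1 / 0.276 = 14.86 years ≈ 15 annuli.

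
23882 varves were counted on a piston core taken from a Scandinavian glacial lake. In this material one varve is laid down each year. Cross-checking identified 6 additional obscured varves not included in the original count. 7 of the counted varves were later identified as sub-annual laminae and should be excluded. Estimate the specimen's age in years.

23881 yr

Adjusted count: 23882 − 7 + 6 = 23881 varves.
With a one-to-one varve periodicity this is 23881 years.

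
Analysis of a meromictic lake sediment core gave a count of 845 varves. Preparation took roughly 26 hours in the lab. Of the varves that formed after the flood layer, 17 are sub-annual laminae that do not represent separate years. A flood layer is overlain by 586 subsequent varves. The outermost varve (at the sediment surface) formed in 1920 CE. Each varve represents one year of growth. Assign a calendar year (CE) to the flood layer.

586 varves formed after the flood layer.
586 − 17 false = 569 true varves after the flood layer.
1920 − 569 = 1351 CE.

1351 CE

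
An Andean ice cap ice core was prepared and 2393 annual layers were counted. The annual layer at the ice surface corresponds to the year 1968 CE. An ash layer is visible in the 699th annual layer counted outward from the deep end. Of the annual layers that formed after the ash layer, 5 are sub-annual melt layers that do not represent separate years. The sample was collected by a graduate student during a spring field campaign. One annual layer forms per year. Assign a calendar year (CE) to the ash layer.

279 CE

2393 − 699 = 1694 annual layers lie beyond the ash layer toward the ice surface.
1694 − 5 false = 1689 true annual layers after the ash layer.
1968 − 1689 = 279 CE.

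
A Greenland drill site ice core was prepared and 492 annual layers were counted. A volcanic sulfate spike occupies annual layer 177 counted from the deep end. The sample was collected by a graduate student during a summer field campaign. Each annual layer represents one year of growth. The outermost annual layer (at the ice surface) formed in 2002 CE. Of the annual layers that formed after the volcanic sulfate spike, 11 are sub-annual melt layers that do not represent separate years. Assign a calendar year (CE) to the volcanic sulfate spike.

492 − 177 = 315 annual layers lie beyond the volcanic sulfate spike toward the ice surface.
Removing the 11 false annual layers leaves 315 − 11 = 304 true annual layers beyond the volcanic sulfate spike.
2002 − 304 = 1698 CE.

1698 CE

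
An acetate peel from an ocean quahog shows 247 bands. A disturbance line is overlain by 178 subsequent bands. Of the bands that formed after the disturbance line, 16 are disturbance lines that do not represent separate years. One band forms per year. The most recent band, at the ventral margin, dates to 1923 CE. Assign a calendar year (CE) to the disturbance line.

There are 178 bands younger than the disturbance line.
Excluding 16 false bands: 178 − 16 = 162.
The band at the ventral margin is 1923 CE, so the disturbance line dates to 1923 − 162 = 1761 CE.

1761 CE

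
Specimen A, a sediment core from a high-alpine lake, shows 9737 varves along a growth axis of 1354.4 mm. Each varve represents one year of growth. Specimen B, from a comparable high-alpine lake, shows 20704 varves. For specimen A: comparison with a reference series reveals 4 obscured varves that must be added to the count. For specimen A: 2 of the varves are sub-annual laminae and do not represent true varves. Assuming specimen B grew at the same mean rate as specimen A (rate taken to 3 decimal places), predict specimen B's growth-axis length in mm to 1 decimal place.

Specimen A: true varve count = 9737 − 2 + 4 = 9739.
A: Mean rate = 1354.4 mm / 9739 years ≈ 0.139 mm per year.
B's length ≈ 0.139 × 20704 = 2877.9 mm.

2877.9 mm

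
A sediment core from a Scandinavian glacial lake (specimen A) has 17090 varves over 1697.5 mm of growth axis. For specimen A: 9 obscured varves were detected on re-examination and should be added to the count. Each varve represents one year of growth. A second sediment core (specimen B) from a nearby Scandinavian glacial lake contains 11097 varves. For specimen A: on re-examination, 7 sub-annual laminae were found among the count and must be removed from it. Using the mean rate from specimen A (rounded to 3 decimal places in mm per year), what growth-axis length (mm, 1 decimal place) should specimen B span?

1098.6 mm

Specimen A: true varve count = 17090 − 7 + 9 = 17092.
A: 1697.5 mm over 17092 years gives 1697.5 / 17092 ≈ 0.099 mm/yr.
For B, 0.099 mm/year × 11097 years = 1098.6 mm.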